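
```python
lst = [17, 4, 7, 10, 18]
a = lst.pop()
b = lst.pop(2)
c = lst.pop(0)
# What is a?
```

After line 1: lst = [17, 4, 7, 10, 18]
After line 2 (pop() -> a = 18): lst = [17, 4, 7, 10]
After line 3 (pop(2) -> b = 7): lst = [17, 4, 10]
After line 4 (pop(0) -> c = 17): lst = [4, 10]

18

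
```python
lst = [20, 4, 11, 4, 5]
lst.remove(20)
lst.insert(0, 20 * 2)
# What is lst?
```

After line 1: lst = [20, 4, 11, 4, 5]
After line 2 (remove first 20): lst = [4, 11, 4, 5]
After line 3 (insert 40 at index 0): lst = [40, 4, 11, 4, 5]

[40, 4, 11, 4, 5]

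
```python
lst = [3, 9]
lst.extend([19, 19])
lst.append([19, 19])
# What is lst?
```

After line 1: lst = [3, 9]
After line 2 (extend unpacks [19, 19]): lst = [3, 9, 19, 19]
After line 3 (append adds [19, 19] as single element): lst = [3, 9, 19, 19, [19, 19]]

[3, 9, 19, 19, [19, 19]]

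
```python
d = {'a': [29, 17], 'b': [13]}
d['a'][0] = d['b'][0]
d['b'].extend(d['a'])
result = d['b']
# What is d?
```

After line 1: d = {'a': [29, 17], 'b': [13]}
After line 2 (a[0] = b[0] = 13): d = {'a': [13, 17], 'b': [13]}
After line 3 (b.extend(a) appends [13, 17]): d = {'a': [13, 17], 'b': [13, 13, 17]}
After line 4: result = d['b'] = [13, 13, 17]

{'a': [13, 17], 'b': [13, 13, 17]}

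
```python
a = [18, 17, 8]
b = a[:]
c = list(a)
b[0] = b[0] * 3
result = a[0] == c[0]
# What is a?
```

After line 1: a = [18, 17, 8]
After line 2 (b = a[:], copy): a = [18, 17, 8], b = [18, 17, 8]
After line 3 (c = list(a) is a copy, new object): c = [18, 17, 8]
After line 4 (b[0] = 18 * 3 = 54; only b mutates (copy)): a = [18, 17, 8], b = [54, 17, 8], c = [18, 17, 8]
After line 5 (a[0] = 18, c[0] = 18; result = True)

[18, 17, 8]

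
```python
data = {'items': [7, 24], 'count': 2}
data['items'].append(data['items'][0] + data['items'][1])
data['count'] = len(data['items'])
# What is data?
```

After line 1: data = {'items': [7, 24], 'count': 2}
After line 2 (append 7 + 24 = 31): data = {'items': [7, 24, 31], 'count': 2}
After line 3 (count = len(items) = 3): data = {'items': [7, 24, 31], 'count': 3}

{'items': [7, 24, 31], 'count': 3}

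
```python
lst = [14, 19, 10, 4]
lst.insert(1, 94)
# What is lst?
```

[14, 94, 19, 10, 4]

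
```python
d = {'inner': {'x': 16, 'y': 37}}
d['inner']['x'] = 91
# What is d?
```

After line 1: d = {'inner': {'x': 16, 'y': 37}}
After line 2 (inner x overwritten): d = {'inner': {'x': 91, 'y': 37}}

{'inner': {'x': 91, 'y': 37}}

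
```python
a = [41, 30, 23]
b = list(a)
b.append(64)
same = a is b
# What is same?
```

After line 1: a = [41, 30, 23]
After line 2 (b = list(a) is a shallow copy, new object): a = [41, 30, 23], b = [41, 30, 23]
After line 3 (append only mutates b): a = [41, 30, 23], b = [41, 30, 23, 64]
After line 4 (same = a is b; different objects -> False): same = False

False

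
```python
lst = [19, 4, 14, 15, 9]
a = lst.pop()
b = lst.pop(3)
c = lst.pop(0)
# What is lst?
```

After line 1: lst = [19, 4, 14, 15, 9]
After line 2 (pop() -> a = 9): lst = [19, 4, 14, 15]
After line 3 (pop(3) -> b = 15): lst = [19, 4, 14]
After line 4 (pop(0) -> c = 19): lst = [4, 14]

[4, 14]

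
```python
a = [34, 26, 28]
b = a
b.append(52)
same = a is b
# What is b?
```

After line 1: a = [34, 26, 28]
After line 2 (b = a is an alias, same object): a = [34, 26, 28], b = [34, 26, 28]
After line 3 (b.append mutates the shared list): a = [34, 26, 28, 52], b = [34, 26, 28, 52]
After line 4 (same = a is b; same object -> True): same = True

[34, 26, 28, 52]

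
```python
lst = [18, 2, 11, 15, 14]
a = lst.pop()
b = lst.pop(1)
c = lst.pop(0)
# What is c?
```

After line 1: lst = [18, 2, 11, 15, 14]
After line 2 (pop() -> a = 14): lst = [18, 2, 11, 15]
After line 3 (pop(1) -> b = 2): lst = [18, 11, 15]
After line 4 (pop(0) -> c = 18): lst = [11, 15]

18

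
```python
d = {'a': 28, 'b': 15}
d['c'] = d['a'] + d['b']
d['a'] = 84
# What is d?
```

After line 1: d = {'a': 28, 'b': 15}
After line 2 (d['c'] = 28 + 15): d = {'a': 28, 'b': 15, 'c': 43}
After line 3: d = {'a': 84, 'b': 15, 'c': 43}

{'a': 84, 'b': 15, 'c': 43}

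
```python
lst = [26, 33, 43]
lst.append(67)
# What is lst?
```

[26, 33, 43, 67]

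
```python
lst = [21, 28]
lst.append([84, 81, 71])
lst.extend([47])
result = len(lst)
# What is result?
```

After line 1: lst = [21, 28]
After line 2 (append adds [84, 81, 71] as single element): lst = [21, 28, [84, 81, 71]]
After line 3 (extend unpacks [47], adds 47): lst = [21, 28, [84, 81, 71], 47]
After line 4: result = len(lst) = 4

4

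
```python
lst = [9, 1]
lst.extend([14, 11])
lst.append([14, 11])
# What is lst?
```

After line 1: lst = [9, 1]
After line 2 (extend unpacks [14, 11]): lst = [9, 1, 14, 11]
After line 3 (append adds [14, 11] as single element): lst = [9, 1, 14, 11, [14, 11]]

[9, 1, 14, 11, [14, 11]]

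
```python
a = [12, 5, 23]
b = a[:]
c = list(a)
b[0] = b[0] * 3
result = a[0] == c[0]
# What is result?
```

After line 1: a = [12, 5, 23]
After line 2 (b = a[:], copy): a = [12, 5, 23], b = [12, 5, 23]
After line 3 (c = list(a) is a copy, new object): c = [12, 5, 23]
After line 4 (b[0] = 12 * 3 = 36; only b mutates (copy)): a = [12, 5, 23], b = [36, 5, 23], c = [12, 5, 23]
After line 5 (a[0] = 12, c[0] = 12; result = True)

True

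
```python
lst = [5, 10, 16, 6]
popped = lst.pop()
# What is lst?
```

[5, 10, 16]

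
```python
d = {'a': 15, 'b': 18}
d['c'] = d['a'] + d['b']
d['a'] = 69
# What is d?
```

After line 1: d = {'a': 15, 'b': 18}
After line 2 (d['c'] = 15 + 18): d = {'a': 15, 'b': 18, 'c': 33}
After line 3: d = {'a': 69, 'b': 18, 'c': 33}

{'a': 69, 'b': 18, 'c': 33}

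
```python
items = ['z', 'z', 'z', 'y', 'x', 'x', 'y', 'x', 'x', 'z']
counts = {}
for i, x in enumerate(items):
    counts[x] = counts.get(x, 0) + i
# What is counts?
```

Initial: counts = {}, items = ['z', 'z', 'z', 'y', 'x', 'x', 'y', 'x', 'x', 'z']
i=0, x='z': counts = {'z': 0}
i=1, x='z': counts = {'z': 1}
i=2, x='z': counts = {'z': 3}
i=3, x='y': counts = {'z': 3, 'y': 3}
i=4, x='x': counts = {'z': 3, 'y': 3, 'x': 4}
i=5, x='x': counts = {'z': 3, 'y': 3, 'x': 9}
i=6, x='y': counts = {'z': 3, 'y': 9, 'x': 9}
i=7, x='x': counts = {'z': 3, 'y': 9, 'x': 16}
i=8, x='x': counts = {'z': 3, 'y': 9, 'x': 24}
i=9, x='z': counts = {'z': 12, 'y': 9, 'x': 24}

{'z': 12, 'y': 9, 'x': 24}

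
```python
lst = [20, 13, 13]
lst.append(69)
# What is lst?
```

[20, 13, 13, 69]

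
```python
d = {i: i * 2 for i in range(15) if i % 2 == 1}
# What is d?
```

{1: 2, 3: 6, 5: 10, 7: 14, 9: 18, 11: 22, 13: 26}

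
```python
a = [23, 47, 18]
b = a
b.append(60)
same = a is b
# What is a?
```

After line 1: a = [23, 47, 18]
After line 2 (b = a is an alias, same object): a = [23, 47, 18], b = [23, 47, 18]
After line 3 (b.append mutates the shared list): a = [23, 47, 18, 60], b = [23, 47, 18, 60]
After line 4 (same = a is b; same object -> True): same = True

[23, 47, 18, 60]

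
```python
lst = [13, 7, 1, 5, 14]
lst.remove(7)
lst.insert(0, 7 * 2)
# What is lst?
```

After line 1: lst = [13, 7, 1, 5, 14]
After line 2 (remove first 7): lst = [13, 1, 5, 14]
After line 3 (insert 14 at index 0): lst = [14, 13, 1, 5, 14]

[14, 13, 1, 5, 14]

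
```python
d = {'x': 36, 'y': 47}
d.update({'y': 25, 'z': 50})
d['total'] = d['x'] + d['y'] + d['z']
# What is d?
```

After line 1: d = {'x': 36, 'y': 47}
After line 2 (y overwritten, z added): d = {'x': 36, 'y': 25, 'z': 50}
After line 3 (total = 36 + 25 + 50 = 111): d = {'x': 36, 'y': 25, 'z': 50, 'total': 111}

{'x': 36, 'y': 25, 'z': 50, 'total': 111}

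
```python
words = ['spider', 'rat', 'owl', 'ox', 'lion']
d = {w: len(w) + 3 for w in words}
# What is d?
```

{'spider': 9, 'rat': 6, 'owl': 6, 'ox': 5, 'lion': 7}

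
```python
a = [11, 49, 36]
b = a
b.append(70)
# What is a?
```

After line 1: a = [11, 49, 36]
After line 2 (b = a is an alias, same object): a = [11, 49, 36], b = [11, 49, 36]
After line 3 (b.append mutates the shared list): a = [11, 49, 36, 70], b = [11, 49, 36, 70]

[11, 49, 36, 70]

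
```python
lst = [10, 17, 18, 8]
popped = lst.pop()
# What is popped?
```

8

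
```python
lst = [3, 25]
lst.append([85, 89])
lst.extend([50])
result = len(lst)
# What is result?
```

After line 1: lst = [3, 25]
After line 2 (append adds [85, 89] as single element): lst = [3, 25, [85, 89]]
After line 3 (extend unpacks [50], adds 50): lst = [3, 25, [85, 89], 50]
After line 4: result = len(lst) = 4

4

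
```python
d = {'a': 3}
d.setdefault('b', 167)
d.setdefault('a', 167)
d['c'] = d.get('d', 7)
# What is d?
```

After line 1: d = {'a': 3}
After line 2 (setdefault adds 'b'=167): d = {'a': 3, 'b': 167}
After line 3 (setdefault 'a' no-op, already exists): d = {'a': 3, 'b': 167}
After line 4 (get('d', 7) returns default since 'd' not in d): d = {'a': 3, 'b': 167, 'c': 7}

{'a': 3, 'b': 167, 'c': 7}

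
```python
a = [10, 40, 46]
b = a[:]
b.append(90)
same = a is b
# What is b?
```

After line 1: a = [10, 40, 46]
After line 2 (b = a[:] is a shallow copy, new object): a = [10, 40, 46], b = [10, 40, 46]
After line 3 (append only mutates b): a = [10, 40, 46], b = [10, 40, 46, 90]
After line 4 (same = a is b; different objects -> False): same = False

[10, 40, 46, 90]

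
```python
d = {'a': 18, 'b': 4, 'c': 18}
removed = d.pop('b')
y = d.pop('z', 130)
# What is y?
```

After line 1: d = {'a': 18, 'b': 4, 'c': 18}
After line 2 (pop 'b' returns 4): d = {'a': 18, 'c': 18}, removed = 4
After line 3 (pop 'z' missing, returns default 130): d = {'a': 18, 'c': 18}, y = 130

130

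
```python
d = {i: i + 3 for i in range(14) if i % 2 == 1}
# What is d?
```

{1: 4, 3: 6, 5: 8, 7: 10, 9: 12, 11: 14, 13: 16}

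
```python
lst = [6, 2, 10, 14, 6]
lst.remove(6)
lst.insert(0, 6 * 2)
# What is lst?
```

After line 1: lst = [6, 2, 10, 14, 6]
After line 2 (remove first 6): lst = [2, 10, 14, 6]
After line 3 (insert 12 at index 0): lst = [12, 2, 10, 14, 6]

[12, 2, 10, 14, 6]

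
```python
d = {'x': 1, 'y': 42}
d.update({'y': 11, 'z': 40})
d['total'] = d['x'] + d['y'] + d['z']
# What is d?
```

After line 1: d = {'x': 1, 'y': 42}
After line 2 (y overwritten, z added): d = {'x': 1, 'y': 11, 'z': 40}
After line 3 (total = 1 + 11 + 40 = 52): d = {'x': 1, 'y': 11, 'z': 40, 'total': 52}

{'x': 1, 'y': 11, 'z': 40, 'total': 52}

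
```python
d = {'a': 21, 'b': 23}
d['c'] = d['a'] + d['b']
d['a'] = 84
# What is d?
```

After line 1: d = {'a': 21, 'b': 23}
After line 2 (d['c'] = 21 + 23): d = {'a': 21, 'b': 23, 'c': 44}
After line 3: d = {'a': 84, 'b': 23, 'c': 44}

{'a': 84, 'b': 23, 'c': 44}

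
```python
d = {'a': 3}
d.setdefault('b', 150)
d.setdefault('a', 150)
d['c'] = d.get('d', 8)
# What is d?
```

After line 1: d = {'a': 3}
After line 2 (setdefault adds 'b'=150): d = {'a': 3, 'b': 150}
After line 3 (setdefault 'a' no-op, already exists): d = {'a': 3, 'b': 150}
After line 4 (get('d', 8) returns default since 'd' not in d): d = {'a': 3, 'b': 150, 'c': 8}

{'a': 3, 'b': 150, 'c': 8}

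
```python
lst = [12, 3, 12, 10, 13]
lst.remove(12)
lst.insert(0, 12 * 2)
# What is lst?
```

After line 1: lst = [12, 3, 12, 10, 13]
After line 2 (remove first 12): lst = [3, 12, 10, 13]
After line 3 (insert 24 at index 0): lst = [24, 3, 12, 10, 13]

[24, 3, 12, 10, 13]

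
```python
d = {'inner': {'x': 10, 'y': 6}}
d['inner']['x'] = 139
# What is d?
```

After line 1: d = {'inner': {'x': 10, 'y': 6}}
After line 2 (inner x overwritten): d = {'inner': {'x': 139, 'y': 6}}

{'inner': {'x': 139, 'y': 6}}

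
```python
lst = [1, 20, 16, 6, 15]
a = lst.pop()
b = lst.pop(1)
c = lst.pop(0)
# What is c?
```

After line 1: lst = [1, 20, 16, 6, 15]
After line 2 (pop() -> a = 15): lst = [1, 20, 16, 6]
After line 3 (pop(1) -> b = 20): lst = [1, 16, 6]
After line 4 (pop(0) -> c = 1): lst = [16, 6]

1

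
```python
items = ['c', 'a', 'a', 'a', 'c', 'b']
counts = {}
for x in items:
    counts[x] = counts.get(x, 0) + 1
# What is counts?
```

Initial: counts = {}, items = ['c', 'a', 'a', 'a', 'c', 'b']
See 'c': counts = {'c': 1}
See 'a': counts = {'c': 1, 'a': 1}
See 'a': counts = {'c': 1, 'a': 2}
See 'a': counts = {'c': 1, 'a': 3}
See 'c': counts = {'c': 2, 'a': 3}
See 'b': counts = {'c': 2, 'a': 3, 'b': 1}

{'c': 2, 'a': 3, 'b': 1}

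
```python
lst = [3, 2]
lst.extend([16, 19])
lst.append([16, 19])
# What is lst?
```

After line 1: lst = [3, 2]
After line 2 (extend unpacks [16, 19]): lst = [3, 2, 16, 19]
After line 3 (append adds [16, 19] as single element): lst = [3, 2, 16, 19, [16, 19]]

[3, 2, 16, 19, [16, 19]]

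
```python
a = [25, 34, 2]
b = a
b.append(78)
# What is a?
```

After line 1: a = [25, 34, 2]
After line 2 (b = a is an alias, same object): a = [25, 34, 2], b = [25, 34, 2]
After line 3 (b.append mutates the shared list): a = [25, 34, 2, 78], b = [25, 34, 2, 78]

[25, 34, 2, 78]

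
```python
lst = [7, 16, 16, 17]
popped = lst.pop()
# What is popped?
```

17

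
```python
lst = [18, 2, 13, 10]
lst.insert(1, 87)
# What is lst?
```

[18, 87, 2, 13, 10]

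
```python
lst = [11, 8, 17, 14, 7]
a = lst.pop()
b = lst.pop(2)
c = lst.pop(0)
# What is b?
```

After line 1: lst = [11, 8, 17, 14, 7]
After line 2 (pop() -> a = 7): lst = [11, 8, 17, 14]
After line 3 (pop(2) -> b = 17): lst = [11, 8, 14]
After line 4 (pop(0) -> c = 11): lst = [8, 14]

17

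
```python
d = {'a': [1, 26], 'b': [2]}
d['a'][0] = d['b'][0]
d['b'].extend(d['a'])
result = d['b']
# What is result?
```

After line 1: d = {'a': [1, 26], 'b': [2]}
After line 2 (a[0] = b[0] = 2): d = {'a': [2, 26], 'b': [2]}
After line 3 (b.extend(a) appends [2, 26]): d = {'a': [2, 26], 'b': [2, 2, 26]}
After line 4: result = d['b'] = [2, 2, 26]

[2, 2, 26]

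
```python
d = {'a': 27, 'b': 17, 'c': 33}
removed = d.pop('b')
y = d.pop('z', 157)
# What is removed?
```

After line 1: d = {'a': 27, 'b': 17, 'c': 33}
After line 2 (pop 'b' returns 17): d = {'a': 27, 'c': 33}, removed = 17
After line 3 (pop 'z' missing, returns default 157): d = {'a': 27, 'c': 33}, y = 157

17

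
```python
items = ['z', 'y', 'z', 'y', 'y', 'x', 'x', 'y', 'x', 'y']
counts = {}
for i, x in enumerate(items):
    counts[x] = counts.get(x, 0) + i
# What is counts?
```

Initial: counts = {}, items = ['z', 'y', 'z', 'y', 'y', 'x', 'x', 'y', 'x', 'y']
i=0, x='z': counts = {'z': 0}
i=1, x='y': counts = {'z': 0, 'y': 1}
i=2, x='z': counts = {'z': 2, 'y': 1}
i=3, x='y': counts = {'z': 2, 'y': 4}
i=4, x='y': counts = {'z': 2, 'y': 8}
i=5, x='x': counts = {'z': 2, 'y': 8, 'x': 5}
i=6, x='x': counts = {'z': 2, 'y': 8, 'x': 11}
i=7, x='y': counts = {'z': 2, 'y': 15, 'x': 11}
i=8, x='x': counts = {'z': 2, 'y': 15, 'x': 19}
i=9, x='y': counts = {'z': 2, 'y': 24, 'x': 19}

{'z': 2, 'y': 24, 'x': 19}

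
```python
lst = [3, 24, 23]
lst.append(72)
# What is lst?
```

[3, 24, 23, 72]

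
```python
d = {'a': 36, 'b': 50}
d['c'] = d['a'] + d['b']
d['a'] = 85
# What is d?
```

After line 1: d = {'a': 36, 'b': 50}
After line 2 (d['c'] = 36 + 50): d = {'a': 36, 'b': 50, 'c': 86}
After line 3: d = {'a': 85, 'b': 50, 'c': 86}

{'a': 85, 'b': 50, 'c': 86}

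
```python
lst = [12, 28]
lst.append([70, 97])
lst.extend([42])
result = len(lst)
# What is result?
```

After line 1: lst = [12, 28]
After line 2 (append adds [70, 97] as single element): lst = [12, 28, [70, 97]]
After line 3 (extend unpacks [42], adds 42): lst = [12, 28, [70, 97], 42]
After line 4: result = len(lst) = 4

4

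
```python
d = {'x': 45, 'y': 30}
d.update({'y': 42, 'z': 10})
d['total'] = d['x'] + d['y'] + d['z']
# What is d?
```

After line 1: d = {'x': 45, 'y': 30}
After line 2 (y overwritten, z added): d = {'x': 45, 'y': 42, 'z': 10}
After line 3 (total = 45 + 42 + 10 = 97): d = {'x': 45, 'y': 42, 'z': 10, 'total': 97}

{'x': 45, 'y': 42, 'z': 10, 'total': 97}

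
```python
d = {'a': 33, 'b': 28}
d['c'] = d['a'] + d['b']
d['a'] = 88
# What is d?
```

After line 1: d = {'a': 33, 'b': 28}
After line 2 (d['c'] = 33 + 28): d = {'a': 33, 'b': 28, 'c': 61}
After line 3: d = {'a': 88, 'b': 28, 'c': 61}

{'a': 88, 'b': 28, 'c': 61}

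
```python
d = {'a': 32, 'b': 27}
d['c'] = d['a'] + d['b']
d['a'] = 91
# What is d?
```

After line 1: d = {'a': 32, 'b': 27}
After line 2 (d['c'] = 32 + 27): d = {'a': 32, 'b': 27, 'c': 59}
After line 3: d = {'a': 91, 'b': 27, 'c': 59}

{'a': 91, 'b': 27, 'c': 59}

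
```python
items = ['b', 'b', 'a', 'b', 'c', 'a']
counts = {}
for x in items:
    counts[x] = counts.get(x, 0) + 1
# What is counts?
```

Initial: counts = {}, items = ['b', 'b', 'a', 'b', 'c', 'a']
See 'b': counts = {'b': 1}
See 'b': counts = {'b': 2}
See 'a': counts = {'b': 2, 'a': 1}
See 'b': counts = {'b': 3, 'a': 1}
See 'c': counts = {'b': 3, 'a': 1, 'c': 1}
See 'a': counts = {'b': 3, 'a': 2, 'c': 1}

{'b': 3, 'a': 2, 'c': 1}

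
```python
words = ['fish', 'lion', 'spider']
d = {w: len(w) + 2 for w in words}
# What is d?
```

{'fish': 6, 'lion': 6, 'spider': 8}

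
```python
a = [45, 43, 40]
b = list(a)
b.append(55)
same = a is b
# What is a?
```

After line 1: a = [45, 43, 40]
After line 2 (b = list(a) is a shallow copy, new object): a = [45, 43, 40], b = [45, 43, 40]
After line 3 (append only mutates b): a = [45, 43, 40], b = [45, 43, 40, 55]
After line 4 (same = a is b; different objects -> False): same = False

[45, 43, 40]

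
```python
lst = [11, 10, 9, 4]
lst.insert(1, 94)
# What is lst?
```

[11, 94, 10, 9, 4]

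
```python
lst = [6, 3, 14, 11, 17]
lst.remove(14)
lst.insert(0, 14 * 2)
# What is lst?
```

After line 1: lst = [6, 3, 14, 11, 17]
After line 2 (remove first 14): lst = [6, 3, 11, 17]
After line 3 (insert 28 at index 0): lst = [28, 6, 3, 11, 17]

[28, 6, 3, 11, 17]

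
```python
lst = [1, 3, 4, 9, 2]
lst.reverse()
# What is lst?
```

[2, 9, 4, 3, 1]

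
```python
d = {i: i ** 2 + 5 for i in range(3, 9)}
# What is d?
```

{3: 14, 4: 21, 5: 30, 6: 41, 7: 54, 8: 69}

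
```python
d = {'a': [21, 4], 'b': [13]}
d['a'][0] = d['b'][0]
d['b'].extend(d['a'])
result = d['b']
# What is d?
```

After line 1: d = {'a': [21, 4], 'b': [13]}
After line 2 (a[0] = b[0] = 13): d = {'a': [13, 4], 'b': [13]}
After line 3 (b.extend(a) appends [13, 4]): d = {'a': [13, 4], 'b': [13, 13, 4]}
After line 4: result = d['b'] = [13, 13, 4]

{'a': [13, 4], 'b': [13, 13, 4]}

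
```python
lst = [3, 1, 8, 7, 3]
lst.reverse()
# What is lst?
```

[3, 7, 8, 1, 3]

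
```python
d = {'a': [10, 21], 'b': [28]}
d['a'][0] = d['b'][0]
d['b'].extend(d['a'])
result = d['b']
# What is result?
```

After line 1: d = {'a': [10, 21], 'b': [28]}
After line 2 (a[0] = b[0] = 28): d = {'a': [28, 21], 'b': [28]}
After line 3 (b.extend(a) appends [28, 21]): d = {'a': [28, 21], 'b': [28, 28, 21]}
After line 4: result = d['b'] = [28, 28, 21]

[28, 28, 21]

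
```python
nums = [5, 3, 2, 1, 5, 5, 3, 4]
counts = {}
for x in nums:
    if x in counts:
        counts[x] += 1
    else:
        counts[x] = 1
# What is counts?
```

Initial: counts = {}, nums = [5, 3, 2, 1, 5, 5, 3, 4]
See 5: counts = {5: 1}
See 3: counts = {5: 1, 3: 1}
See 2: counts = {5: 1, 3: 1, 2: 1}
See 1: counts = {5: 1, 3: 1, 2: 1, 1: 1}
See 5: counts = {5: 2, 3: 1, 2: 1, 1: 1}
See 5: counts = {5: 3, 3: 1, 2: 1, 1: 1}
See 3: counts = {5: 3, 3: 2, 2: 1, 1: 1}
See 4: counts = {5: 3, 3: 2, 2: 1, 1: 1, 4: 1}

{5: 3, 3: 2, 2: 1, 1: 1, 4: 1}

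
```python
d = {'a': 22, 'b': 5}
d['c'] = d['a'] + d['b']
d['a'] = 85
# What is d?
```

After line 1: d = {'a': 22, 'b': 5}
After line 2 (d['c'] = 22 + 5): d = {'a': 22, 'b': 5, 'c': 27}
After line 3: d = {'a': 85, 'b': 5, 'c': 27}

{'a': 85, 'b': 5, 'c': 27}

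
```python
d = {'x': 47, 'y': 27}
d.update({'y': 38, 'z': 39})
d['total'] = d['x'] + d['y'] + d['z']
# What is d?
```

After line 1: d = {'x': 47, 'y': 27}
After line 2 (y overwritten, z added): d = {'x': 47, 'y': 38, 'z': 39}
After line 3 (total = 47 + 38 + 39 = 124): d = {'x': 47, 'y': 38, 'z': 39, 'total': 124}

{'x': 47, 'y': 38, 'z': 39, 'total': 124}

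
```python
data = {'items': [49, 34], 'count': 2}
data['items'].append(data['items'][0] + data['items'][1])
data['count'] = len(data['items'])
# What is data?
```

After line 1: data = {'items': [49, 34], 'count': 2}
After line 2 (append 49 + 34 = 83): data = {'items': [49, 34, 83], 'count': 2}
After line 3 (count = len(items) = 3): data = {'items': [49, 34, 83], 'count': 3}

{'items': [49, 34, 83], 'count': 3}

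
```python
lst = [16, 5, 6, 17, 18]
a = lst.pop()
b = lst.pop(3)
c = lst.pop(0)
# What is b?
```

After line 1: lst = [16, 5, 6, 17, 18]
After line 2 (pop() -> a = 18): lst = [16, 5, 6, 17]
After line 3 (pop(3) -> b = 17): lst = [16, 5, 6]
After line 4 (pop(0) -> c = 16): lst = [5, 6]

17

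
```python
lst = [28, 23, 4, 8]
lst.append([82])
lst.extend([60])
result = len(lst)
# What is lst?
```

After line 1: lst = [28, 23, 4, 8]
After line 2 (append adds [82] as single element): lst = [28, 23, 4, 8, [82]]
After line 3 (extend unpacks [60], adds 60): lst = [28, 23, 4, 8, [82], 60]
After line 4: result = len(lst) = 6

[28, 23, 4, 8, [82], 60]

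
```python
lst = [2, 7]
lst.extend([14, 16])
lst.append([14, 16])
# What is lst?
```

After line 1: lst = [2, 7]
After line 2 (extend unpacks [14, 16]): lst = [2, 7, 14, 16]
After line 3 (append adds [14, 16] as single element): lst = [2, 7, 14, 16, [14, 16]]

[2, 7, 14, 16, [14, 16]]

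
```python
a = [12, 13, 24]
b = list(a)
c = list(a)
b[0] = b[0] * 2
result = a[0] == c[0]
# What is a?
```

After line 1: a = [12, 13, 24]
After line 2 (b = list(a), copy): a = [12, 13, 24], b = [12, 13, 24]
After line 3 (c = list(a) is a copy, new object): c = [12, 13, 24]
After line 4 (b[0] = 12 * 2 = 24; only b mutates (copy)): a = [12, 13, 24], b = [24, 13, 24], c = [12, 13, 24]
After line 5 (a[0] = 12, c[0] = 12; result = True)

[12, 13, 24]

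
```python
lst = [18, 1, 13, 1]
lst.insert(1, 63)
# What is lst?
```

[18, 63, 1, 13, 1]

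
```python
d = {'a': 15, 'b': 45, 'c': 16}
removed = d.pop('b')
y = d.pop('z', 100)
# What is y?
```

After line 1: d = {'a': 15, 'b': 45, 'c': 16}
After line 2 (pop 'b' returns 45): d = {'a': 15, 'c': 16}, removed = 45
After line 3 (pop 'z' missing, returns default 100): d = {'a': 15, 'c': 16}, y = 100

100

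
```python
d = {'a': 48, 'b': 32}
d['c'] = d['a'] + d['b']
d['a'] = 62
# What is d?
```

After line 1: d = {'a': 48, 'b': 32}
After line 2 (d['c'] = 48 + 32): d = {'a': 48, 'b': 32, 'c': 80}
After line 3: d = {'a': 62, 'b': 32, 'c': 80}

{'a': 62, 'b': 32, 'c': 80}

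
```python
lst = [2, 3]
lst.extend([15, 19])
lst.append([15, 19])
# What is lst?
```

After line 1: lst = [2, 3]
After line 2 (extend unpacks [15, 19]): lst = [2, 3, 15, 19]
After line 3 (append adds [15, 19] as single element): lst = [2, 3, 15, 19, [15, 19]]

[2, 3, 15, 19, [15, 19]]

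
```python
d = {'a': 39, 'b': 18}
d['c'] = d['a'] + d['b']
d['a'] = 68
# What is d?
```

After line 1: d = {'a': 39, 'b': 18}
After line 2 (d['c'] = 39 + 18): d = {'a': 39, 'b': 18, 'c': 57}
After line 3: d = {'a': 68, 'b': 18, 'c': 57}

{'a': 68, 'b': 18, 'c': 57}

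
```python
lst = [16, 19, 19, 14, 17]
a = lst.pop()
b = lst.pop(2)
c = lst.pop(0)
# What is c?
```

After line 1: lst = [16, 19, 19, 14, 17]
After line 2 (pop() -> a = 17): lst = [16, 19, 19, 14]
After line 3 (pop(2) -> b = 19): lst = [16, 19, 14]
After line 4 (pop(0) -> c = 16): lst = [19, 14]

16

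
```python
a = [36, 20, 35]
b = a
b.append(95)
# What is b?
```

After line 1: a = [36, 20, 35]
After line 2 (b = a is an alias, same object): a = [36, 20, 35], b = [36, 20, 35]
After line 3 (b.append mutates the shared list): a = [36, 20, 35, 95], b = [36, 20, 35, 95]

[36, 20, 35, 95]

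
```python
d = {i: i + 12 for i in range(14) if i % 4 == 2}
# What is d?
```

{2: 14, 6: 18, 10: 22}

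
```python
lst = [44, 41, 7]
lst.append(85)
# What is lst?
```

[44, 41, 7, 85]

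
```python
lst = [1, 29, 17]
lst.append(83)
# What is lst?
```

[1, 29, 17, 83]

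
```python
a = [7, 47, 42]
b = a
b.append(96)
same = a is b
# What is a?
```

After line 1: a = [7, 47, 42]
After line 2 (b = a is an alias, same object): a = [7, 47, 42], b = [7, 47, 42]
After line 3 (b.append mutates the shared list): a = [7, 47, 42, 96], b = [7, 47, 42, 96]
After line 4 (same = a is b; same object -> True): same = True

[7, 47, 42, 96]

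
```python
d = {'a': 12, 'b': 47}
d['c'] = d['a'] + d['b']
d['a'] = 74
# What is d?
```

After line 1: d = {'a': 12, 'b': 47}
After line 2 (d['c'] = 12 + 47): d = {'a': 12, 'b': 47, 'c': 59}
After line 3: d = {'a': 74, 'b': 47, 'c': 59}

{'a': 74, 'b': 47, 'c': 59}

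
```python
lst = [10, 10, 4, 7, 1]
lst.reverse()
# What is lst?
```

[1, 7, 4, 10, 10]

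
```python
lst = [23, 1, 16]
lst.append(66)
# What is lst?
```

[23, 1, 16, 66]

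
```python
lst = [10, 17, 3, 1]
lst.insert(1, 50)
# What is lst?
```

[10, 50, 17, 3, 1]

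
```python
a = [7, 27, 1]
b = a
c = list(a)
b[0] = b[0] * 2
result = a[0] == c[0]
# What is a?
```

After line 1: a = [7, 27, 1]
After line 2 (b = a, alias): a = [7, 27, 1], b = [7, 27, 1]
After line 3 (c = list(a) is a copy, new object): c = [7, 27, 1]
After line 4 (b[0] = 7 * 2 = 14; mutates shared a/b): a = b = [14, 27, 1], c = [7, 27, 1]
After line 5 (a[0] = 14, c[0] = 7; result = False)

[14, 27, 1]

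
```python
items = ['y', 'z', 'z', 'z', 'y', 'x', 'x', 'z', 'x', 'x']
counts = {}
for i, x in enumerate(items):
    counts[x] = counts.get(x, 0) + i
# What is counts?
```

Initial: counts = {}, items = ['y', 'z', 'z', 'z', 'y', 'x', 'x', 'z', 'x', 'x']
i=0, x='y': counts = {'y': 0}
i=1, x='z': counts = {'y': 0, 'z': 1}
i=2, x='z': counts = {'y': 0, 'z': 3}
i=3, x='z': counts = {'y': 0, 'z': 6}
i=4, x='y': counts = {'y': 4, 'z': 6}
i=5, x='x': counts = {'y': 4, 'z': 6, 'x': 5}
i=6, x='x': counts = {'y': 4, 'z': 6, 'x': 11}
i=7, x='z': counts = {'y': 4, 'z': 13, 'x': 11}
i=8, x='x': counts = {'y': 4, 'z': 13, 'x': 19}
i=9, x='x': counts = {'y': 4, 'z': 13, 'x': 28}

{'y': 4, 'z': 13, 'x': 28}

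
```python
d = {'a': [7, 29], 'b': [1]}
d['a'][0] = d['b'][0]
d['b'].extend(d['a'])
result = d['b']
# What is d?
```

After line 1: d = {'a': [7, 29], 'b': [1]}
After line 2 (a[0] = b[0] = 1): d = {'a': [1, 29], 'b': [1]}
After line 3 (b.extend(a) appends [1, 29]): d = {'a': [1, 29], 'b': [1, 1, 29]}
After line 4: result = d['b'] = [1, 1, 29]

{'a': [1, 29], 'b': [1, 1, 29]}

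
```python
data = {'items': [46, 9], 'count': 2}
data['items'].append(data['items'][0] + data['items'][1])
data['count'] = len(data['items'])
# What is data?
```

After line 1: data = {'items': [46, 9], 'count': 2}
After line 2 (append 46 + 9 = 55): data = {'items': [46, 9, 55], 'count': 2}
After line 3 (count = len(items) = 3): data = {'items': [46, 9, 55], 'count': 3}

{'items': [46, 9, 55], 'count': 3}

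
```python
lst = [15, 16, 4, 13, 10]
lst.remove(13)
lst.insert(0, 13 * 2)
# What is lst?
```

After line 1: lst = [15, 16, 4, 13, 10]
After line 2 (remove first 13): lst = [15, 16, 4, 10]
After line 3 (insert 26 at index 0): lst = [26, 15, 16, 4, 10]

[26, 15, 16, 4, 10]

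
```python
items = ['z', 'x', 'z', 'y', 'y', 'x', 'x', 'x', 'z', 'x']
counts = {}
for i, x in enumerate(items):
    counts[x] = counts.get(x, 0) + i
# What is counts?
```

Initial: counts = {}, items = ['z', 'x', 'z', 'y', 'y', 'x', 'x', 'x', 'z', 'x']
i=0, x='z': counts = {'z': 0}
i=1, x='x': counts = {'z': 0, 'x': 1}
i=2, x='z': counts = {'z': 2, 'x': 1}
i=3, x='y': counts = {'z': 2, 'x': 1, 'y': 3}
i=4, x='y': counts = {'z': 2, 'x': 1, 'y': 7}
i=5, x='x': counts = {'z': 2, 'x': 6, 'y': 7}
i=6, x='x': counts = {'z': 2, 'x': 12, 'y': 7}
i=7, x='x': counts = {'z': 2, 'x': 19, 'y': 7}
i=8, x='z': counts = {'z': 10, 'x': 19, 'y': 7}
i=9, x='x': counts = {'z': 10, 'x': 28, 'y': 7}

{'z': 10, 'x': 28, 'y': 7}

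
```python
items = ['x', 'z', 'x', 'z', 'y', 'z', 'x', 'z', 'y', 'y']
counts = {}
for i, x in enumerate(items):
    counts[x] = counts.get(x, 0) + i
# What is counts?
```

Initial: counts = {}, items = ['x', 'z', 'x', 'z', 'y', 'z', 'x', 'z', 'y', 'y']
i=0, x='x': counts = {'x': 0}
i=1, x='z': counts = {'x': 0, 'z': 1}
i=2, x='x': counts = {'x': 2, 'z': 1}
i=3, x='z': counts = {'x': 2, 'z': 4}
i=4, x='y': counts = {'x': 2, 'z': 4, 'y': 4}
i=5, x='z': counts = {'x': 2, 'z': 9, 'y': 4}
i=6, x='x': counts = {'x': 8, 'z': 9, 'y': 4}
i=7, x='z': counts = {'x': 8, 'z': 16, 'y': 4}
i=8, x='y': counts = {'x': 8, 'z': 16, 'y': 12}
i=9, x='y': counts = {'x': 8, 'z': 16, 'y': 21}

{'x': 8, 'z': 16, 'y': 21}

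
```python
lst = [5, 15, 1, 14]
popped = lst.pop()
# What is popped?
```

14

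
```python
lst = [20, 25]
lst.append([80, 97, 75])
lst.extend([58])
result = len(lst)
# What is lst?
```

After line 1: lst = [20, 25]
After line 2 (append adds [80, 97, 75] as single element): lst = [20, 25, [80, 97, 75]]
After line 3 (extend unpacks [58], adds 58): lst = [20, 25, [80, 97, 75], 58]
After line 4: result = len(lst) = 4

[20, 25, [80, 97, 75], 58]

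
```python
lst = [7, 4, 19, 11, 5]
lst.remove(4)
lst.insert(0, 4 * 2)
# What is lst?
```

After line 1: lst = [7, 4, 19, 11, 5]
After line 2 (remove first 4): lst = [7, 19, 11, 5]
After line 3 (insert 8 at index 0): lst = [8, 7, 19, 11, 5]

[8, 7, 19, 11, 5]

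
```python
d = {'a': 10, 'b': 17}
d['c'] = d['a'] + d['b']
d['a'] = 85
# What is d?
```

After line 1: d = {'a': 10, 'b': 17}
After line 2 (d['c'] = 10 + 17): d = {'a': 10, 'b': 17, 'c': 27}
After line 3: d = {'a': 85, 'b': 17, 'c': 27}

{'a': 85, 'b': 17, 'c': 27}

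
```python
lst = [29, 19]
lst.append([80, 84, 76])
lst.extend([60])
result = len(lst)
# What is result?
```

After line 1: lst = [29, 19]
After line 2 (append adds [80, 84, 76] as single element): lst = [29, 19, [80, 84, 76]]
After line 3 (extend unpacks [60], adds 60): lst = [29, 19, [80, 84, 76], 60]
After line 4: result = len(lst) = 4

4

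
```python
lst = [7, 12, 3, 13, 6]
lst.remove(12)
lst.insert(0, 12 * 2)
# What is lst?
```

After line 1: lst = [7, 12, 3, 13, 6]
After line 2 (remove first 12): lst = [7, 3, 13, 6]
After line 3 (insert 24 at index 0): lst = [24, 7, 3, 13, 6]

[24, 7, 3, 13, 6]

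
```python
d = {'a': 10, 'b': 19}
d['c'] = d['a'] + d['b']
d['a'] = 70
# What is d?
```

After line 1: d = {'a': 10, 'b': 19}
After line 2 (d['c'] = 10 + 19): d = {'a': 10, 'b': 19, 'c': 29}
After line 3: d = {'a': 70, 'b': 19, 'c': 29}

{'a': 70, 'b': 19, 'c': 29}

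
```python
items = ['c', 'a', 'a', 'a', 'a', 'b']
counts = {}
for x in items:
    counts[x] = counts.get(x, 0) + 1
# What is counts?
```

Initial: counts = {}, items = ['c', 'a', 'a', 'a', 'a', 'b']
See 'c': counts = {'c': 1}
See 'a': counts = {'c': 1, 'a': 1}
See 'a': counts = {'c': 1, 'a': 2}
See 'a': counts = {'c': 1, 'a': 3}
See 'a': counts = {'c': 1, 'a': 4}
See 'b': counts = {'c': 1, 'a': 4, 'b': 1}

{'c': 1, 'a': 4, 'b': 1}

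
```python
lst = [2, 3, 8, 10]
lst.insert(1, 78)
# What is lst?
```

[2, 78, 3, 8, 10]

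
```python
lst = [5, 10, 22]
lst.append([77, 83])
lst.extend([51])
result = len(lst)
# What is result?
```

After line 1: lst = [5, 10, 22]
After line 2 (append adds [77, 83] as single element): lst = [5, 10, 22, [77, 83]]
After line 3 (extend unpacks [51], adds 51): lst = [5, 10, 22, [77, 83], 51]
After line 4: result = len(lst) = 5

5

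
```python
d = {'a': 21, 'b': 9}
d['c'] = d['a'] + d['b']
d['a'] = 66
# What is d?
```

After line 1: d = {'a': 21, 'b': 9}
After line 2 (d['c'] = 21 + 9): d = {'a': 21, 'b': 9, 'c': 30}
After line 3: d = {'a': 66, 'b': 9, 'c': 30}

{'a': 66, 'b': 9, 'c': 30}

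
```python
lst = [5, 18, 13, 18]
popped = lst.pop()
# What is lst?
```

[5, 18, 13]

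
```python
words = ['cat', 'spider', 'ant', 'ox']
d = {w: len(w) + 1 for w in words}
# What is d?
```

{'cat': 4, 'spider': 7, 'ant': 4, 'ox': 3}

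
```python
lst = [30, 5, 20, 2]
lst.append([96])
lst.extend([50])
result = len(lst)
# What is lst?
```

After line 1: lst = [30, 5, 20, 2]
After line 2 (append adds [96] as single element): lst = [30, 5, 20, 2, [96]]
After line 3 (extend unpacks [50], adds 50): lst = [30, 5, 20, 2, [96], 50]
After line 4: result = len(lst) = 6

[30, 5, 20, 2, [96], 50]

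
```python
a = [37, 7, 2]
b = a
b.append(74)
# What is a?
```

After line 1: a = [37, 7, 2]
After line 2 (b = a is an alias, same object): a = [37, 7, 2], b = [37, 7, 2]
After line 3 (b.append mutates the shared list): a = [37, 7, 2, 74], b = [37, 7, 2, 74]

[37, 7, 2, 74]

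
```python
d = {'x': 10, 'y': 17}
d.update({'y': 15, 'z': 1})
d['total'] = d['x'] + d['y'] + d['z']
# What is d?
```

After line 1: d = {'x': 10, 'y': 17}
After line 2 (y overwritten, z added): d = {'x': 10, 'y': 15, 'z': 1}
After line 3 (total = 10 + 15 + 1 = 26): d = {'x': 10, 'y': 15, 'z': 1, 'total': 26}

{'x': 10, 'y': 15, 'z': 1, 'total': 26}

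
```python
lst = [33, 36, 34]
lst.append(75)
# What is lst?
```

[33, 36, 34, 75]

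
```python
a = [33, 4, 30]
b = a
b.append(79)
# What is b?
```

After line 1: a = [33, 4, 30]
After line 2 (b = a is an alias, same object): a = [33, 4, 30], b = [33, 4, 30]
After line 3 (b.append mutates the shared list): a = [33, 4, 30, 79], b = [33, 4, 30, 79]

[33, 4, 30, 79]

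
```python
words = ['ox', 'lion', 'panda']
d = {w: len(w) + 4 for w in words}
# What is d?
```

{'ox': 6, 'lion': 8, 'panda': 9}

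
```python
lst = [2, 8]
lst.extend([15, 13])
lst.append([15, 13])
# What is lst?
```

After line 1: lst = [2, 8]
After line 2 (extend unpacks [15, 13]): lst = [2, 8, 15, 13]
After line 3 (append adds [15, 13] as single element): lst = [2, 8, 15, 13, [15, 13]]

[2, 8, 15, 13, [15, 13]]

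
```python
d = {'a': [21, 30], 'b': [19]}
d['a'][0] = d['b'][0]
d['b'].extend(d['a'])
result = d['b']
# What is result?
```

After line 1: d = {'a': [21, 30], 'b': [19]}
After line 2 (a[0] = b[0] = 19): d = {'a': [19, 30], 'b': [19]}
After line 3 (b.extend(a) appends [19, 30]): d = {'a': [19, 30], 'b': [19, 19, 30]}
After line 4: result = d['b'] = [19, 19, 30]

[19, 19, 30]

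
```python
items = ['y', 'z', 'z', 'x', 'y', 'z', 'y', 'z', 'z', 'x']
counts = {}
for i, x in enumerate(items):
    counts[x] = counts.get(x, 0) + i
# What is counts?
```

Initial: counts = {}, items = ['y', 'z', 'z', 'x', 'y', 'z', 'y', 'z', 'z', 'x']
i=0, x='y': counts = {'y': 0}
i=1, x='z': counts = {'y': 0, 'z': 1}
i=2, x='z': counts = {'y': 0, 'z': 3}
i=3, x='x': counts = {'y': 0, 'z': 3, 'x': 3}
i=4, x='y': counts = {'y': 4, 'z': 3, 'x': 3}
i=5, x='z': counts = {'y': 4, 'z': 8, 'x': 3}
i=6, x='y': counts = {'y': 10, 'z': 8, 'x': 3}
i=7, x='z': counts = {'y': 10, 'z': 15, 'x': 3}
i=8, x='z': counts = {'y': 10, 'z': 23, 'x': 3}
i=9, x='x': counts = {'y': 10, 'z': 23, 'x': 12}

{'y': 10, 'z': 23, 'x': 12}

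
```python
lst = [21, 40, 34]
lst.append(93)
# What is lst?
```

[21, 40, 34, 93]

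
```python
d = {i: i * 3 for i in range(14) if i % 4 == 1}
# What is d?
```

{1: 3, 5: 15, 9: 27, 13: 39}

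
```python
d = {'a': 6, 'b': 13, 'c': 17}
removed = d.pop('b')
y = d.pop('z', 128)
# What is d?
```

After line 1: d = {'a': 6, 'b': 13, 'c': 17}
After line 2 (pop 'b' returns 13): d = {'a': 6, 'c': 17}, removed = 13
After line 3 (pop 'z' missing, returns default 128): d = {'a': 6, 'c': 17}, y = 128

{'a': 6, 'c': 17}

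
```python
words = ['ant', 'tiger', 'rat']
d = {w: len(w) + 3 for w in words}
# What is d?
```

{'ant': 6, 'tiger': 8, 'rat': 6}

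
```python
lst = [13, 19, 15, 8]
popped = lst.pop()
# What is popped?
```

8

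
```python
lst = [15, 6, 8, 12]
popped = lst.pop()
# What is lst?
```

[15, 6, 8]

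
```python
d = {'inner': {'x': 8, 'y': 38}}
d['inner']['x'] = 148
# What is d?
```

After line 1: d = {'inner': {'x': 8, 'y': 38}}
After line 2 (inner x overwritten): d = {'inner': {'x': 148, 'y': 38}}

{'inner': {'x': 148, 'y': 38}}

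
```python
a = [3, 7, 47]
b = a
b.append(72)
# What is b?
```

After line 1: a = [3, 7, 47]
After line 2 (b = a is an alias, same object): a = [3, 7, 47], b = [3, 7, 47]
After line 3 (b.append mutates the shared list): a = [3, 7, 47, 72], b = [3, 7, 47, 72]

[3, 7, 47, 72]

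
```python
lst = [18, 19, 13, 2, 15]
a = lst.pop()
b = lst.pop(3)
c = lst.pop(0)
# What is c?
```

After line 1: lst = [18, 19, 13, 2, 15]
After line 2 (pop() -> a = 15): lst = [18, 19, 13, 2]
After line 3 (pop(3) -> b = 2): lst = [18, 19, 13]
After line 4 (pop(0) -> c = 18): lst = [19, 13]

18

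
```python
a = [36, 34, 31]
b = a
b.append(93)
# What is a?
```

After line 1: a = [36, 34, 31]
After line 2 (b = a is an alias, same object): a = [36, 34, 31], b = [36, 34, 31]
After line 3 (b.append mutates the shared list): a = [36, 34, 31, 93], b = [36, 34, 31, 93]

[36, 34, 31, 93]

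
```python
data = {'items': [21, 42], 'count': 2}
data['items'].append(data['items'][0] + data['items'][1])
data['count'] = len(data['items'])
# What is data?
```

After line 1: data = {'items': [21, 42], 'count': 2}
After line 2 (append 21 + 42 = 63): data = {'items': [21, 42, 63], 'count': 2}
After line 3 (count = len(items) = 3): data = {'items': [21, 42, 63], 'count': 3}

{'items': [21, 42, 63], 'count': 3}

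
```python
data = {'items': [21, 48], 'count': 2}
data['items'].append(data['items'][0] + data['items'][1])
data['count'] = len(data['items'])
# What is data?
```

After line 1: data = {'items': [21, 48], 'count': 2}
After line 2 (append 21 + 48 = 69): data = {'items': [21, 48, 69], 'count': 2}
After line 3 (count = len(items) = 3): data = {'items': [21, 48, 69], 'count': 3}

{'items': [21, 48, 69], 'count': 3}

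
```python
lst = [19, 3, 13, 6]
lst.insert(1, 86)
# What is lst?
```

[19, 86, 3, 13, 6]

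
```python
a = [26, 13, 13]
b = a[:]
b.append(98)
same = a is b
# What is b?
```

After line 1: a = [26, 13, 13]
After line 2 (b = a[:] is a shallow copy, new object): a = [26, 13, 13], b = [26, 13, 13]
After line 3 (append only mutates b): a = [26, 13, 13], b = [26, 13, 13, 98]
After line 4 (same = a is b; different objects -> False): same = False

[26, 13, 13, 98]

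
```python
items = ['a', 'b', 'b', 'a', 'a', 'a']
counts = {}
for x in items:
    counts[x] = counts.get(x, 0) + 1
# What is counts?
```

Initial: counts = {}, items = ['a', 'b', 'b', 'a', 'a', 'a']
See 'a': counts = {'a': 1}
See 'b': counts = {'a': 1, 'b': 1}
See 'b': counts = {'a': 1, 'b': 2}
See 'a': counts = {'a': 2, 'b': 2}
See 'a': counts = {'a': 3, 'b': 2}
See 'a': counts = {'a': 4, 'b': 2}

{'a': 4, 'b': 2}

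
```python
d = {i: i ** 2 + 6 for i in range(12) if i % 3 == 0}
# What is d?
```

{0: 6, 3: 15, 6: 42, 9: 87}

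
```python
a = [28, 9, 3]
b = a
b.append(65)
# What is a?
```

After line 1: a = [28, 9, 3]
After line 2 (b = a is an alias, same object): a = [28, 9, 3], b = [28, 9, 3]
After line 3 (b.append mutates the shared list): a = [28, 9, 3, 65], b = [28, 9, 3, 65]

[28, 9, 3, 65]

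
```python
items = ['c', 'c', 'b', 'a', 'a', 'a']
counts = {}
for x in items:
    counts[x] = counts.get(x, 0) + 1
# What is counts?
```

Initial: counts = {}, items = ['c', 'c', 'b', 'a', 'a', 'a']
See 'c': counts = {'c': 1}
See 'c': counts = {'c': 2}
See 'b': counts = {'c': 2, 'b': 1}
See 'a': counts = {'c': 2, 'b': 1, 'a': 1}
See 'a': counts = {'c': 2, 'b': 1, 'a': 2}
See 'a': counts = {'c': 2, 'b': 1, 'a': 3}

{'c': 2, 'b': 1, 'a': 3}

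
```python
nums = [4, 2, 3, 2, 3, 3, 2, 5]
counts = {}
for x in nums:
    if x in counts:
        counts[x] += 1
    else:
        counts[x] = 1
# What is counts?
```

Initial: counts = {}, nums = [4, 2, 3, 2, 3, 3, 2, 5]
See 4: counts = {4: 1}
See 2: counts = {4: 1, 2: 1}
See 3: counts = {4: 1, 2: 1, 3: 1}
See 2: counts = {4: 1, 2: 2, 3: 1}
See 3: counts = {4: 1, 2: 2, 3: 2}
See 3: counts = {4: 1, 2: 2, 3: 3}
See 2: counts = {4: 1, 2: 3, 3: 3}
See 5: counts = {4: 1, 2: 3, 3: 3, 5: 1}

{4: 1, 2: 3, 3: 3, 5: 1}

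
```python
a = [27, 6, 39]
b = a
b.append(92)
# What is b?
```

After line 1: a = [27, 6, 39]
After line 2 (b = a is an alias, same object): a = [27, 6, 39], b = [27, 6, 39]
After line 3 (b.append mutates the shared list): a = [27, 6, 39, 92], b = [27, 6, 39, 92]

[27, 6, 39, 92]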